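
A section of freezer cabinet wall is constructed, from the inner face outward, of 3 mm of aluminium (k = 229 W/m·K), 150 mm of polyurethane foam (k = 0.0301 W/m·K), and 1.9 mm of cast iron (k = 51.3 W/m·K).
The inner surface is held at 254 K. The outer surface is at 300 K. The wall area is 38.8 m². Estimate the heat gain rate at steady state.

Q ≈ 358 W

Using the resistance-network approach (series):
R_aluminium = L/(kA) = 0.003/(229×38.8) = 3.376×10^-7 K/W
R_polyurethane foam = L/(kA) = 0.15/(0.0301×38.8) = 0.1284 K/W
R_cast iron = L/(kA) = 0.0019/(51.3×38.8) = 9.546×10^-7 K/W
R_total = 0.1284 K/W
Q = ΔT / R_total = 46 / 0.1284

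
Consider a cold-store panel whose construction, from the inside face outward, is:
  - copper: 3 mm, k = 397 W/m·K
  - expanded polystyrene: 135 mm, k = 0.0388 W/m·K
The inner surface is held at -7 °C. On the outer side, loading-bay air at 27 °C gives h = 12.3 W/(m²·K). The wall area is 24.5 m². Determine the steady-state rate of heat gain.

Q ≈ 234 W

Series thermal resistances:
R_copper = L/(kA) = 0.003/(397×24.5) = 3.084×10^-7 K/W
R_expanded polystyrene = L/(kA) = 0.135/(0.0388×24.5) = 0.142 K/W
R_outer film = 1/(h_o·A) = 1/(12.3×24.5) = 0.003318 K/W
R_total = 0.1453 K/W
Q = ΔT / R_total = 34 / 0.1453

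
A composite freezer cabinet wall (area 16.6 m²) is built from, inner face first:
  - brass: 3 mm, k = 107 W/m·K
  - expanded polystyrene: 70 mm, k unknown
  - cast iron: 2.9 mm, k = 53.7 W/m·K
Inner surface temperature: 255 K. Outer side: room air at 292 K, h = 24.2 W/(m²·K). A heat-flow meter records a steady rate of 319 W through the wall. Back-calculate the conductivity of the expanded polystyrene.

Thermal resistances in series:
R_brass = L/(kA) = 0.003/(107×16.6) = 1.689×10^-6 K/W
R_cast iron = L/(kA) = 0.0029/(53.7×16.6) = 3.253×10^-6 K/W
R_outer film = 1/(h_o·A) = 1/(24.2×16.6) = 0.002489 K/W
Sum of known resistances R_other = 0.002494 K/W
Total R = ΔT/Q = 37/319 = 0.116 K/W
R_expanded polystyrene = R_total − R_other = 0.1135 K/W
k = L/(R·A) = 0.07/(0.1135×16.6)

k ≈ 0.0372 W/(m·K)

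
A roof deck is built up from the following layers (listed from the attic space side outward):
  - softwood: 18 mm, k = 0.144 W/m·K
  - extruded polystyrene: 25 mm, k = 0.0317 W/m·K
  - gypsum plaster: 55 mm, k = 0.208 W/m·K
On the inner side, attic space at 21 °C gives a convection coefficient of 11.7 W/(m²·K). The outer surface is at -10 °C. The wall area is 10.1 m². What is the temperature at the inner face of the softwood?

T ≈ 18.9 °C

Using the resistance-network approach (series):
R_inner film = 1/(h_i·A) = 1/(11.7×10.1) = 0.008462 K/W
R_softwood = L/(kA) = 0.018/(0.144×10.1) = 0.01238 K/W
R_extruded polystyrene = L/(kA) = 0.025/(0.0317×10.1) = 0.07808 K/W
R_gypsum plaster = L/(kA) = 0.055/(0.208×10.1) = 0.02618 K/W
R_total = 0.1251 K/W;  Q = ΔT/R_total = 31/0.1251 = 247.8 W
T_interface = T_inner − Q·ΣR(inner→interface) = 21 − 248×0.008462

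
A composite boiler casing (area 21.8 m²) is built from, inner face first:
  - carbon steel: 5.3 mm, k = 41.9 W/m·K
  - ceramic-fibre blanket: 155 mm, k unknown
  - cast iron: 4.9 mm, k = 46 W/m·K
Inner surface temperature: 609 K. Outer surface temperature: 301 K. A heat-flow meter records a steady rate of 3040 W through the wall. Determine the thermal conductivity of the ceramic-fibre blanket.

Model the wall as resistances in series:
R_carbon steel = L/(kA) = 0.0053/(41.9×21.8) = 5.802×10^-6 K/W
R_cast iron = L/(kA) = 0.0049/(46×21.8) = 4.886×10^-6 K/W
Sum of known resistances R_other = 1.069×10^-5 K/W
Total R = ΔT/Q = 308/3040 = 0.1013 K/W
R_ceramic-fibre blanket = R_total − R_other = 0.1013 K/W
k = L/(R·A) = 0.155/(0.1013×21.8)

k ≈ 0.0702 W/(m·K)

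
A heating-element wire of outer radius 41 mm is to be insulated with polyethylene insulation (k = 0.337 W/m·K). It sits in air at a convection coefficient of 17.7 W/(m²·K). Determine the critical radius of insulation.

For a cylinder r_cr = k/h = 0.337/17.7
r_cr = 19 mm; since the bare radius (41 mm) is above r_cr, any added insulation will reduce heat loss.

r_cr ≈ 19 mm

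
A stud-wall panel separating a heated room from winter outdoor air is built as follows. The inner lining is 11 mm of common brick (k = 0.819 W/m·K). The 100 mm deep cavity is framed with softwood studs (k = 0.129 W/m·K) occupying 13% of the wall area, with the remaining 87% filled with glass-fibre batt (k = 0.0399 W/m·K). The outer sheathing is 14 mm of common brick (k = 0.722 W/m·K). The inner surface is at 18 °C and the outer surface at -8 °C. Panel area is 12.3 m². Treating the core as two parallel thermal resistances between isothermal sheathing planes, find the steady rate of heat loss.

Q ≈ 162 W

Sheathing layers in series; stud and cavity paths in parallel between them.
R_inner = 0.011/(0.819×12.3) = 0.001092 K/W
R_stud  = 0.1/(0.129×0.13×12.3) = 0.4848 K/W
R_cav   = 0.1/(0.0399×0.87×12.3) = 0.2342 K/W
1/R_core = 1/R_stud + 1/R_cav → R_core = 0.1579 K/W
R_outer = 0.014/(0.722×12.3) = 0.001576 K/W
R_total = 0.1606 K/W
Q = ΔT/R_total = 26/0.1606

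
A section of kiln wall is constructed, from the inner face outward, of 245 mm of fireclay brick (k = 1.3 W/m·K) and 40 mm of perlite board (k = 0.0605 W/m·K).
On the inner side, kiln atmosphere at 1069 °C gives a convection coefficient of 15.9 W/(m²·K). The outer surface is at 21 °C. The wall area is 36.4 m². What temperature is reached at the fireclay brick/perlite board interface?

Using the resistance-network approach (series):
R_inner film = 1/(h_i·A) = 1/(15.9×36.4) = 0.001728 K/W
R_fireclay brick = L/(kA) = 0.245/(1.3×36.4) = 0.005178 K/W
R_perlite board = L/(kA) = 0.04/(0.0605×36.4) = 0.01816 K/W
R_total = 0.02507 K/W;  Q = ΔT/R_total = 1048/0.02507 = 41800 W
T_interface = T_inner − Q·ΣR(inner→interface) = 1069 − 41800×0.006905

T ≈ 780 °C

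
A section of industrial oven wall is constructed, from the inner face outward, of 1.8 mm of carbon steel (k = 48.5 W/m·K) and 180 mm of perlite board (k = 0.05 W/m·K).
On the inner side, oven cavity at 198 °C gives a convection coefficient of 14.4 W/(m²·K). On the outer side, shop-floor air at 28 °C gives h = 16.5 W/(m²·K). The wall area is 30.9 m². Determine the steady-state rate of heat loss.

Q ≈ 1410 W

Using the resistance-network approach (series):
R_inner film = 1/(h_i·A) = 1/(14.4×30.9) = 0.002247 K/W
R_carbon steel = L/(kA) = 0.0018/(48.5×30.9) = 1.201×10^-6 K/W
R_perlite board = L/(kA) = 0.18/(0.05×30.9) = 0.1165 K/W
R_outer film = 1/(h_o·A) = 1/(16.5×30.9) = 0.001961 K/W
R_total = 0.1207 K/W
Q = ΔT / R_total = 170 / 0.1207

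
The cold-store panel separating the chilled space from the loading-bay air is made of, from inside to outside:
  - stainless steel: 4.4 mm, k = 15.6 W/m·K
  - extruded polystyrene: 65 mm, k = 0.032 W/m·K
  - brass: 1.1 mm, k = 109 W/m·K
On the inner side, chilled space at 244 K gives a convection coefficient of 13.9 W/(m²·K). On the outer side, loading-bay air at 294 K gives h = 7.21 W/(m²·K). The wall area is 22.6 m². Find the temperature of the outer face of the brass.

Using the resistance-network approach (series):
R_inner film = 1/(h_i·A) = 1/(13.9×22.6) = 0.003183 K/W
R_stainless steel = L/(kA) = 0.0044/(15.6×22.6) = 1.248×10^-5 K/W
R_extruded polystyrene = L/(kA) = 0.065/(0.032×22.6) = 0.08988 K/W
R_brass = L/(kA) = 0.0011/(109×22.6) = 4.465×10^-7 K/W
R_outer film = 1/(h_o·A) = 1/(7.21×22.6) = 0.006137 K/W
R_total = 0.09921 K/W;  Q = ΔT/R_total = 50/0.09921 = 504 W
T_interface = T_inner + Q·ΣR(inner→interface) = 244 + 504×0.09307

T ≈ 291 K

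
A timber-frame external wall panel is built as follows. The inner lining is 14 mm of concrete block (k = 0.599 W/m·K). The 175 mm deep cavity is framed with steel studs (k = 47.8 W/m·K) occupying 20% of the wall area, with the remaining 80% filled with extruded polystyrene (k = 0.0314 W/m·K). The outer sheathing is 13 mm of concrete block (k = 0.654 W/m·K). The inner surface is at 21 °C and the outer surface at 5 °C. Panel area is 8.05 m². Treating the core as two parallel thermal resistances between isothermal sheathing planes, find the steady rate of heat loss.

Q ≈ 2090 W

Sheathing layers in series; stud and cavity paths in parallel between them.
R_inner = 0.014/(0.599×8.05) = 0.002903 K/W
R_stud  = 0.175/(47.8×0.2×8.05) = 0.002274 K/W
R_cav   = 0.175/(0.0314×0.8×8.05) = 0.8654 K/W
1/R_core = 1/R_stud + 1/R_cav → R_core = 0.002268 K/W
R_outer = 0.013/(0.654×8.05) = 0.002469 K/W
R_total = 0.007641 K/W
Q = ΔT/R_total = 16/0.007641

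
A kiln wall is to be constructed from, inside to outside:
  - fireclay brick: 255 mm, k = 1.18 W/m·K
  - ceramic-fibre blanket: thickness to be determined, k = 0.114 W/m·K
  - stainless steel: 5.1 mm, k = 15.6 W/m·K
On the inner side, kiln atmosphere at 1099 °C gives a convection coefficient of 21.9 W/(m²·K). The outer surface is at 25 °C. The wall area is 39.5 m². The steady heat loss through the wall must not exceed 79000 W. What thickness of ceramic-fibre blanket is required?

Treating each layer as a thermal resistance in series:
R_inner film = 1/(h_i·A) = 1/(21.9×39.5) = 0.001156 K/W
R_fireclay brick = L/(kA) = 0.255/(1.18×39.5) = 0.005471 K/W
R_stainless steel = L/(kA) = 0.0051/(15.6×39.5) = 8.277×10^-6 K/W
Sum of the known resistances R_other = 0.006635 K/W
Required total resistance R_tot = ΔT/Q_allow = 1074/79000 = 0.01359 K/W
R_ceramic-fibre blanket = R_tot − R_other = 0.00696 K/W
L = R·k·A = 0.00696×0.114×39.5

L ≈ 31.3 mm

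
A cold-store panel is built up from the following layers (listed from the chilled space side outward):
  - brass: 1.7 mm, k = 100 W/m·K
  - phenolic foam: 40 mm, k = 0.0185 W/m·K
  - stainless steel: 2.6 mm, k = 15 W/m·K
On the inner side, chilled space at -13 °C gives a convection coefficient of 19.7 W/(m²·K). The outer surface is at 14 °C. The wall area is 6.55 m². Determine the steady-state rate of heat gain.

Q ≈ 79.9 W

Model the wall as resistances in series:
R_inner film = 1/(h_i·A) = 1/(19.7×6.55) = 0.00775 K/W
R_brass = L/(kA) = 0.0017/(100×6.55) = 2.595×10^-6 K/W
R_phenolic foam = L/(kA) = 0.04/(0.0185×6.55) = 0.3301 K/W
R_stainless steel = L/(kA) = 0.0026/(15×6.55) = 2.646×10^-5 K/W
R_total = 0.3379 K/W
Q = ΔT / R_total = 27 / 0.3379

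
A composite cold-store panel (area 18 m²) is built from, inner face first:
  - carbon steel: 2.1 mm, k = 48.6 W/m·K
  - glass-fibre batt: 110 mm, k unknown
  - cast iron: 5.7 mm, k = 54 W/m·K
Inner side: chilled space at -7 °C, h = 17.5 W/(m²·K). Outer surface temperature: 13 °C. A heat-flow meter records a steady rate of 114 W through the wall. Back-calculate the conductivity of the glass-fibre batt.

Model the wall as resistances in series:
R_inner film = 1/(h_i·A) = 1/(17.5×18) = 0.003175 K/W
R_carbon steel = L/(kA) = 0.0021/(48.6×18) = 2.401×10^-6 K/W
R_cast iron = L/(kA) = 0.0057/(54×18) = 5.864×10^-6 K/W
Sum of known resistances R_other = 0.003183 K/W
Total R = ΔT/Q = 20/114 = 0.1754 K/W
R_glass-fibre batt = R_total − R_other = 0.1723 K/W
k = L/(R·A) = 0.11/(0.1723×18)

k ≈ 0.0355 W/(m·K)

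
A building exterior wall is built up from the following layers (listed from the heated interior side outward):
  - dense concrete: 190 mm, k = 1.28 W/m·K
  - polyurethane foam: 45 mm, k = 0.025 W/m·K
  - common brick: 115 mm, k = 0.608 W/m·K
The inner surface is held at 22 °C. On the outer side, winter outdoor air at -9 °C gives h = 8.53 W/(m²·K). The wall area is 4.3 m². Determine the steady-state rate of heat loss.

Q ≈ 59.1 W

Series thermal resistances:
R_dense concrete = L/(kA) = 0.19/(1.28×4.3) = 0.03452 K/W
R_polyurethane foam = L/(kA) = 0.045/(0.025×4.3) = 0.4186 K/W
R_common brick = L/(kA) = 0.115/(0.608×4.3) = 0.04399 K/W
R_outer film = 1/(h_o·A) = 1/(8.53×4.3) = 0.02726 K/W
R_total = 0.5244 K/W
Q = ΔT / R_total = 31 / 0.5244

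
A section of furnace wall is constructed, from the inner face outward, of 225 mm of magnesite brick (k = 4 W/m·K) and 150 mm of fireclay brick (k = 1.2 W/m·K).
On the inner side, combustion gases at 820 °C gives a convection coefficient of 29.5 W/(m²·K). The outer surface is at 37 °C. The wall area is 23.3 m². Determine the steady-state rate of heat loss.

Q ≈ 84800 W

Series thermal resistances:
R_inner film = 1/(h_i·A) = 1/(29.5×23.3) = 0.001455 K/W
R_magnesite brick = L/(kA) = 0.225/(4×23.3) = 0.002414 K/W
R_fireclay brick = L/(kA) = 0.15/(1.2×23.3) = 0.005365 K/W
R_total = 0.009234 K/W
Q = ΔT / R_total = 783 / 0.009234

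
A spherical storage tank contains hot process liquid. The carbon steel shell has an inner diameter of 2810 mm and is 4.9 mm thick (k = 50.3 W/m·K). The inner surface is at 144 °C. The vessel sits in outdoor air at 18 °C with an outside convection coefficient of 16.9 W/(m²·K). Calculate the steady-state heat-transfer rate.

Q ≈ 53100 W

Radial (spherical) resistances in series:
R_carbon steel shell = (1/1.405 − 1/1.4099)/(4π×50.3) = 3.913×10^-6 K/W
R_outer film = 1/(h·4πr_o²) = 1/(16.9×4π×1.4099²) = 0.002369 K/W
R_total = 0.002373 K/W
Q = ΔT/R_total = 126/0.002373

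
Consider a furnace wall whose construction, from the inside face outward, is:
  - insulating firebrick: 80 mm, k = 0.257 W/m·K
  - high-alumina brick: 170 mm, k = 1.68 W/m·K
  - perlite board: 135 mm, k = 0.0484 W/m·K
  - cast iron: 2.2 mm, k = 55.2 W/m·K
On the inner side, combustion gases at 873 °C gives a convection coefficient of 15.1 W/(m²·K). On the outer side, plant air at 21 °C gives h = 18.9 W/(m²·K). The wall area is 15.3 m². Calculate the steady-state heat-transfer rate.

Q ≈ 3930 W

Series thermal resistances:
R_inner film = 1/(h_i·A) = 1/(15.1×15.3) = 0.004328 K/W
R_insulating firebrick = L/(kA) = 0.08/(0.257×15.3) = 0.02035 K/W
R_high-alumina brick = L/(kA) = 0.17/(1.68×15.3) = 0.006614 K/W
R_perlite board = L/(kA) = 0.135/(0.0484×15.3) = 0.1823 K/W
R_cast iron = L/(kA) = 0.0022/(55.2×15.3) = 2.605×10^-6 K/W
R_outer film = 1/(h_o·A) = 1/(18.9×15.3) = 0.003458 K/W
R_total = 0.2171 K/W
Q = ΔT / R_total = 852 / 0.2171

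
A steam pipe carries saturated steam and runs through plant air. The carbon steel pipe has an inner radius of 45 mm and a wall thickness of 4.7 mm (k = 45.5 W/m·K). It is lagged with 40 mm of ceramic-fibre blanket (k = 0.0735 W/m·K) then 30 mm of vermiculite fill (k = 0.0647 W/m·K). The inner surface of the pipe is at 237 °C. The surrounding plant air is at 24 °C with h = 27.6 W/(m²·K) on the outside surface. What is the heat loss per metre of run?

q′ ≈ 105 W/m

Per-layer cylindrical resistances, series-summed:
R_carbon steel pipe wall = ln(49.7/45)/(2π×45.5×1) = 3.475×10^-4 K/W
R_ceramic-fibre blanket = ln(89.7/49.7)/(2π×0.0735×1) = 1.279 K/W
R_vermiculite fill = ln(119.7/89.7)/(2π×0.0647×1) = 0.7097 K/W
R_outer film = 1/(h_o·2πr_oL) = 1/(27.6×2π×0.1197×1) = 0.04817 K/W
R_total = 2.037 K/W
Q = ΔT/R_total = 213/2.037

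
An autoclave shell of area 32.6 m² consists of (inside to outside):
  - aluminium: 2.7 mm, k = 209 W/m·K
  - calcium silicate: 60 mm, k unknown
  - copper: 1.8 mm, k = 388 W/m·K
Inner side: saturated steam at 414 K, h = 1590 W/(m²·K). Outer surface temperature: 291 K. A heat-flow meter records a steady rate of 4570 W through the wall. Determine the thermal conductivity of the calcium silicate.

k ≈ 0.0684 W/(m·K)

Treating each layer as a thermal resistance in series:
R_inner film = 1/(h_i·A) = 1/(1590×32.6) = 1.929×10^-5 K/W
R_aluminium = L/(kA) = 0.0027/(209×32.6) = 3.963×10^-7 K/W
R_copper = L/(kA) = 0.0018/(388×32.6) = 1.423×10^-7 K/W
Sum of known resistances R_other = 1.983×10^-5 K/W
Total R = ΔT/Q = 123/4570 = 0.02691 K/W
R_calcium silicate = R_total − R_other = 0.02689 K/W
k = L/(R·A) = 0.06/(0.02689×32.6)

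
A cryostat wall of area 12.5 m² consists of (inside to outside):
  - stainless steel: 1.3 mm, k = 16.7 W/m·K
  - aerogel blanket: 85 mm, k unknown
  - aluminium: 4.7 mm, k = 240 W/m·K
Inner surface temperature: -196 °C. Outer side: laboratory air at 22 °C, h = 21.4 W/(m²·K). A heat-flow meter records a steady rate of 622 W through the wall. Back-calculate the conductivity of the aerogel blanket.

Thermal resistances in series:
R_stainless steel = L/(kA) = 0.0013/(16.7×12.5) = 6.228×10^-6 K/W
R_aluminium = L/(kA) = 0.0047/(240×12.5) = 1.567×10^-6 K/W
R_outer film = 1/(h_o·A) = 1/(21.4×12.5) = 0.003738 K/W
Sum of known resistances R_other = 0.003746 K/W
Total R = ΔT/Q = 218/622 = 0.3505 K/W
R_aerogel blanket = R_total − R_other = 0.3467 K/W
k = L/(R·A) = 0.085/(0.3467×12.5)

k ≈ 0.0196 W/(m·K)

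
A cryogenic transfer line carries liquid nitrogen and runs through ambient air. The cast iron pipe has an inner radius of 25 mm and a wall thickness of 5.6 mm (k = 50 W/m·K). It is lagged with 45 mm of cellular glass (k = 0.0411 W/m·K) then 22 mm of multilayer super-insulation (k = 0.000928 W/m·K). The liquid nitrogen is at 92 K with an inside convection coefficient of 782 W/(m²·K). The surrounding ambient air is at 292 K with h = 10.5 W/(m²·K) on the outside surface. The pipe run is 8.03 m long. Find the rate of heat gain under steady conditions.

Treating each annulus and film as a series resistance:
R_inner film = 1/(h_i·2πr₁L) = 1/(782×2π×0.025×8.03) = 0.001014 K/W
R_cast iron pipe wall = ln(30.6/25)/(2π×50×8.03) = 8.012×10^-5 K/W
R_cellular glass = ln(75.6/30.6)/(2π×0.0411×8.03) = 0.4362 K/W
R_multilayer super-insulation = ln(97.6/75.6)/(2π×0.000928×8.03) = 5.455 K/W
R_outer film = 1/(h_o·2πr_oL) = 1/(10.5×2π×0.0976×8.03) = 0.01934 K/W
R_total = 5.912 K/W
Q = ΔT/R_total = 200/5.912

Q ≈ 33.8 W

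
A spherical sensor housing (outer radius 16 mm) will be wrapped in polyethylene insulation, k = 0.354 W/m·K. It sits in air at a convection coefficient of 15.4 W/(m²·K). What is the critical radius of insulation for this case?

For a sphere r_cr = 2k/h = 2×0.354/15.4
r_cr = 46 mm; since the bare radius (16 mm) is below r_cr, adding a thin layer of insulation will *increase* heat loss.

r_cr ≈ 46 mm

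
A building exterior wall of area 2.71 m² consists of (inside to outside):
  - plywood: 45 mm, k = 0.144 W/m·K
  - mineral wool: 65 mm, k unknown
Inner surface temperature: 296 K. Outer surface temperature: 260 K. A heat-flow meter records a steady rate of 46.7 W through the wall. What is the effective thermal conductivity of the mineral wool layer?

k ≈ 0.0366 W/(m·K)

Using the resistance-network approach (series):
R_plywood = L/(kA) = 0.045/(0.144×2.71) = 0.1153 K/W
Sum of known resistances R_other = 0.1153 K/W
Total R = ΔT/Q = 36/46.7 = 0.7709 K/W
R_mineral wool = R_total − R_other = 0.6556 K/W
k = L/(R·A) = 0.065/(0.6556×2.71)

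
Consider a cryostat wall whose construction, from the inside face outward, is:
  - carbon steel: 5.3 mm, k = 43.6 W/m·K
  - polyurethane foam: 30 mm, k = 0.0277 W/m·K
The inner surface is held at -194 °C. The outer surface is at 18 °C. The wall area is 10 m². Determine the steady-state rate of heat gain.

Using the resistance-network approach (series):
R_carbon steel = L/(kA) = 0.0053/(43.6×10) = 1.216×10^-5 K/W
R_polyurethane foam = L/(kA) = 0.03/(0.0277×10) = 0.1083 K/W
R_total = 0.1083 K/W
Q = ΔT / R_total = 212 / 0.1083

Q ≈ 1960 W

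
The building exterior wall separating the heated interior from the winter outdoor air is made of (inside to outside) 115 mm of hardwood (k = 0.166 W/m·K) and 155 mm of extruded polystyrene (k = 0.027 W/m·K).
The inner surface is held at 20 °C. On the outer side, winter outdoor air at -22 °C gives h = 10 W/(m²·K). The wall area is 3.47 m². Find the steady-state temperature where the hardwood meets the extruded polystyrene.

Thermal resistances in series:
R_hardwood = L/(kA) = 0.115/(0.166×3.47) = 0.1996 K/W
R_extruded polystyrene = L/(kA) = 0.155/(0.027×3.47) = 1.654 K/W
R_outer film = 1/(h_o·A) = 1/(10×3.47) = 0.02882 K/W
R_total = 1.883 K/W;  Q = ΔT/R_total = 42/1.883 = 22.31 W
T_interface = T_inner − Q·ΣR(inner→interface) = 20 − 22.3×0.1996

T ≈ 15.5 °C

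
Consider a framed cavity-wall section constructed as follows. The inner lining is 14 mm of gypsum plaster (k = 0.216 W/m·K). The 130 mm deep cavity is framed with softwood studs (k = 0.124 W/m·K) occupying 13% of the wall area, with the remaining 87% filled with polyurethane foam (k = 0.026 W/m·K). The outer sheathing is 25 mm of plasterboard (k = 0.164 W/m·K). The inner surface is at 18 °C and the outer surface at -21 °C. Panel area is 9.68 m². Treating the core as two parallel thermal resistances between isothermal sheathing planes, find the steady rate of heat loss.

Sheathing layers in series; stud and cavity paths in parallel between them.
R_inner = 0.014/(0.216×9.68) = 0.006696 K/W
R_stud  = 0.13/(0.124×0.13×9.68) = 0.8331 K/W
R_cav   = 0.13/(0.026×0.87×9.68) = 0.5937 K/W
1/R_core = 1/R_stud + 1/R_cav → R_core = 0.3467 K/W
R_outer = 0.025/(0.164×9.68) = 0.01575 K/W
R_total = 0.3691 K/W
Q = ΔT/R_total = 39/0.3691

Q ≈ 106 W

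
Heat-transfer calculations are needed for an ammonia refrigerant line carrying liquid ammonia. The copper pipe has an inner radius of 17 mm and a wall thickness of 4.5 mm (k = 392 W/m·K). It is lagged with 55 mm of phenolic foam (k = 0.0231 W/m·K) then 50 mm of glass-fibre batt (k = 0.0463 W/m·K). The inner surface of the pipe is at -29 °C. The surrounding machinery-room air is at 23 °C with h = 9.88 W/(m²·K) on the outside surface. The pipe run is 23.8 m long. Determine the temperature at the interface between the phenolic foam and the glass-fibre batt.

T ≈ 13.9 °C

Radial resistances (cylindrical: R_cond = ln(r_o/r_i)/(2πkL), R_conv = 1/(h·2πrL)):
R_copper pipe wall = ln(21.5/17)/(2π×392×23.8) = 4.006×10^-6 K/W
R_phenolic foam = ln(76.5/21.5)/(2π×0.0231×23.8) = 0.3674 K/W
R_glass-fibre batt = ln(126.5/76.5)/(2π×0.0463×23.8) = 0.07264 K/W
R_outer film = 1/(h_o·2πr_oL) = 1/(9.88×2π×0.1265×23.8) = 0.005351 K/W
R_total = 0.4454 K/W
Q = ΔT/R_total = 52/0.4454
Q = 117 W
T_interface = T_inner + Q·ΣR(inner→interface) = -29 + 117×0.3674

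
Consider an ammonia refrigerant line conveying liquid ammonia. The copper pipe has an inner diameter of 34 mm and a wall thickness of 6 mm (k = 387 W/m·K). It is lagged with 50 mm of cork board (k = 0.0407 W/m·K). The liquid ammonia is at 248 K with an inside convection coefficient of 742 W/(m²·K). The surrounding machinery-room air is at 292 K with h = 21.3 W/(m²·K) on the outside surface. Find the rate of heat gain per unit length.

For a radial system each layer contributes R = ln(r_out/r_in)/(2πkL); films add R = 1/(hA).
R_inner film = 1/(h_i·2πr₁L) = 1/(742×2π×0.017×1) = 0.01262 K/W
R_copper pipe wall = ln(23/17)/(2π×387×1) = 1.243×10^-4 K/W
R_cork board = ln(73/23)/(2π×0.0407×1) = 4.516 K/W
R_outer film = 1/(h_o·2πr_oL) = 1/(21.3×2π×0.073×1) = 0.1024 K/W
R_total = 4.632 K/W
Q = ΔT/R_total = 44/4.632

q′ ≈ 9.5 W/m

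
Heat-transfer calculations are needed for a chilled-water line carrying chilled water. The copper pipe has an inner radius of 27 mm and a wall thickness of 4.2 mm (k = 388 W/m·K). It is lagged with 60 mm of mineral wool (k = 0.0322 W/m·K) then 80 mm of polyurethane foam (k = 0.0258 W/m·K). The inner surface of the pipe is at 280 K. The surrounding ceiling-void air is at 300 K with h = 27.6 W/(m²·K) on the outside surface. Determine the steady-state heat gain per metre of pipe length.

Treating each annulus and film as a series resistance:
R_copper pipe wall = ln(31.2/27)/(2π×388×1) = 5.931×10^-5 K/W
R_mineral wool = ln(91.2/31.2)/(2π×0.0322×1) = 5.302 K/W
R_polyurethane foam = ln(171.2/91.2)/(2π×0.0258×1) = 3.885 K/W
R_outer film = 1/(h_o·2πr_oL) = 1/(27.6×2π×0.1712×1) = 0.03368 K/W
R_total = 9.22 K/W
Q = ΔT/R_total = 20/9.22

q′ ≈ 2.17 W/m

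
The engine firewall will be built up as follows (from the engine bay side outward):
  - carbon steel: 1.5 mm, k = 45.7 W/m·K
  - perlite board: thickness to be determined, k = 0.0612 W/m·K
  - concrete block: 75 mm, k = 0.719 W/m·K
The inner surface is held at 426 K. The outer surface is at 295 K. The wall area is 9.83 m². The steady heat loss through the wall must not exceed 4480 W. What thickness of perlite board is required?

Thermal resistances in series:
R_carbon steel = L/(kA) = 0.0015/(45.7×9.83) = 3.339×10^-6 K/W
R_concrete block = L/(kA) = 0.075/(0.719×9.83) = 0.01061 K/W
Sum of the known resistances R_other = 0.01061 K/W
Required total resistance R_tot = ΔT/Q_allow = 131/4480 = 0.02924 K/W
R_perlite board = R_tot − R_other = 0.01863 K/W
L = R·k·A = 0.01863×0.0612×9.83

L ≈ 11.2 mm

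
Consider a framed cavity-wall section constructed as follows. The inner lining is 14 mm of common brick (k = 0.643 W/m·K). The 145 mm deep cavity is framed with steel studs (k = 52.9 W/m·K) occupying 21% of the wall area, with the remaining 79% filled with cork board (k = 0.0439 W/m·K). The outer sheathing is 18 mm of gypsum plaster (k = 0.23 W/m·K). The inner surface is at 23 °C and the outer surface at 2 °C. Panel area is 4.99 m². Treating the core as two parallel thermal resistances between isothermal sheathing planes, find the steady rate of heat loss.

Q ≈ 927 W

Sheathing layers in series; stud and cavity paths in parallel between them.
R_inner = 0.014/(0.643×4.99) = 0.004363 K/W
R_stud  = 0.145/(52.9×0.21×4.99) = 0.002616 K/W
R_cav   = 0.145/(0.0439×0.79×4.99) = 0.8379 K/W
1/R_core = 1/R_stud + 1/R_cav → R_core = 0.002608 K/W
R_outer = 0.018/(0.23×4.99) = 0.01568 K/W
R_total = 0.02265 K/W
Q = ΔT/R_total = 21/0.02265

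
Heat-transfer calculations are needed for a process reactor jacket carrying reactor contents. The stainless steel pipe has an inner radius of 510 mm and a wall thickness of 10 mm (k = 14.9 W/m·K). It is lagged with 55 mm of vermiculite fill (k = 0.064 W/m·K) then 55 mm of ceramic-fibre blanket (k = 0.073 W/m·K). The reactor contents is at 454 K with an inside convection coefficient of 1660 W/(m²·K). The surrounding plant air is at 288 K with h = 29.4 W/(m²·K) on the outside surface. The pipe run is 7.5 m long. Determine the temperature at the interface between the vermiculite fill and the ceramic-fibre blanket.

T ≈ 363 K

Per-layer cylindrical resistances, series-summed:
R_inner film = 1/(h_i·2πr₁L) = 1/(1660×2π×0.51×7.5) = 2.507×10^-5 K/W
R_stainless steel pipe wall = ln(520/510)/(2π×14.9×7.5) = 2.766×10^-5 K/W
R_vermiculite fill = ln(575/520)/(2π×0.064×7.5) = 0.03334 K/W
R_ceramic-fibre blanket = ln(630/575)/(2π×0.073×7.5) = 0.02655 K/W
R_outer film = 1/(h_o·2πr_oL) = 1/(29.4×2π×0.63×7.5) = 0.001146 K/W
R_total = 0.06109 K/W
Q = ΔT/R_total = 166/0.06109
Q = 2720 W
T_interface = T_inner − Q·ΣR(inner→interface) = 454 − 2720×0.03339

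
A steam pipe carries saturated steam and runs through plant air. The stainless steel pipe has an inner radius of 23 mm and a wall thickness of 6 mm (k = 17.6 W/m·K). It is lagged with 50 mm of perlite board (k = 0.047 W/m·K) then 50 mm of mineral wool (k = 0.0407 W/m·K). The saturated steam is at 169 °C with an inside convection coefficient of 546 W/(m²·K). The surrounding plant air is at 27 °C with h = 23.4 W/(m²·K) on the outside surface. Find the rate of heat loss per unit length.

Per-layer cylindrical resistances, series-summed:
R_inner film = 1/(h_i·2πr₁L) = 1/(546×2π×0.023×1) = 0.01267 K/W
R_stainless steel pipe wall = ln(29/23)/(2π×17.6×1) = 0.002096 K/W
R_perlite board = ln(79/29)/(2π×0.047×1) = 3.394 K/W
R_mineral wool = ln(129/79)/(2π×0.0407×1) = 1.918 K/W
R_outer film = 1/(h_o·2πr_oL) = 1/(23.4×2π×0.129×1) = 0.05272 K/W
R_total = 5.379 K/W
Q = ΔT/R_total = 142/5.379

q′ ≈ 26.4 W/m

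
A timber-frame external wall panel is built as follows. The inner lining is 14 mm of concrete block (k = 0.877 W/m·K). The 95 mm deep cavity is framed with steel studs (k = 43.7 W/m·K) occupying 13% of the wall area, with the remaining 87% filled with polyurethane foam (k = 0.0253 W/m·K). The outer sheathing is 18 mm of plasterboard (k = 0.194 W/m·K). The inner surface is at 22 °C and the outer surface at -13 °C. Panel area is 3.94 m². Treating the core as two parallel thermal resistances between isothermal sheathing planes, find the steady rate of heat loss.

Q ≈ 1100 W

Sheathing layers in series; stud and cavity paths in parallel between them.
R_inner = 0.014/(0.877×3.94) = 0.004052 K/W
R_stud  = 0.095/(43.7×0.13×3.94) = 0.004244 K/W
R_cav   = 0.095/(0.0253×0.87×3.94) = 1.095 K/W
1/R_core = 1/R_stud + 1/R_cav → R_core = 0.004228 K/W
R_outer = 0.018/(0.194×3.94) = 0.02355 K/W
R_total = 0.03183 K/W
Q = ΔT/R_total = 35/0.03183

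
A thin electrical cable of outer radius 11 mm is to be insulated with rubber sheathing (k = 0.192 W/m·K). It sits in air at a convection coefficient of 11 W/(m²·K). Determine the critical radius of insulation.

For a cylinder r_cr = k/h = 0.192/11
r_cr = 17.5 mm; since the bare radius (11 mm) is below r_cr, adding a thin layer of insulation will *increase* heat loss.

r_cr ≈ 17.5 mm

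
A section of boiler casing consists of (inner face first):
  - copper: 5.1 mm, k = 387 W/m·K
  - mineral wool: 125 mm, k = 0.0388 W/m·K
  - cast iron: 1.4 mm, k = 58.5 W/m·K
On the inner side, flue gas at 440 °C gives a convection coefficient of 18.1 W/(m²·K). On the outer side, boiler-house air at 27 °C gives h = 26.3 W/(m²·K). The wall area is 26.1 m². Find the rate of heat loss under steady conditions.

Q ≈ 3250 W

Treating each layer as a thermal resistance in series:
R_inner film = 1/(h_i·A) = 1/(18.1×26.1) = 0.002117 K/W
R_copper = L/(kA) = 0.0051/(387×26.1) = 5.049×10^-7 K/W
R_mineral wool = L/(kA) = 0.125/(0.0388×26.1) = 0.1234 K/W
R_cast iron = L/(kA) = 0.0014/(58.5×26.1) = 9.169×10^-7 K/W
R_outer film = 1/(h_o·A) = 1/(26.3×26.1) = 0.001457 K/W
R_total = 0.127 K/W
Q = ΔT / R_total = 413 / 0.127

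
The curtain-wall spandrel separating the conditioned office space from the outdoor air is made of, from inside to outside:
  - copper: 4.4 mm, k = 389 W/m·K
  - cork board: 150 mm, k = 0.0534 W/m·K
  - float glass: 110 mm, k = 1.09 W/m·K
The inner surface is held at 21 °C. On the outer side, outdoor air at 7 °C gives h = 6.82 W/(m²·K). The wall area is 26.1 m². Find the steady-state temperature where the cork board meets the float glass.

Model the wall as resistances in series:
R_copper = L/(kA) = 0.0044/(389×26.1) = 4.334×10^-7 K/W
R_cork board = L/(kA) = 0.15/(0.0534×26.1) = 0.1076 K/W
R_float glass = L/(kA) = 0.11/(1.09×26.1) = 0.003867 K/W
R_outer film = 1/(h_o·A) = 1/(6.82×26.1) = 0.005618 K/W
R_total = 0.1171 K/W;  Q = ΔT/R_total = 14/0.1171 = 119.5 W
T_interface = T_inner − Q·ΣR(inner→interface) = 21 − 120×0.1076

T ≈ 8.13 °C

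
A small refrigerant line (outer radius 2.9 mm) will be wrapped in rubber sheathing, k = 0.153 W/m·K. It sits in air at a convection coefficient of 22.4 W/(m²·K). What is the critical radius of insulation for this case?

r_cr ≈ 6.83 mm

For a cylinder r_cr = k/h = 0.153/22.4
r_cr = 6.83 mm; since the bare radius (2.9 mm) is below r_cr, adding a thin layer of insulation will *increase* heat loss.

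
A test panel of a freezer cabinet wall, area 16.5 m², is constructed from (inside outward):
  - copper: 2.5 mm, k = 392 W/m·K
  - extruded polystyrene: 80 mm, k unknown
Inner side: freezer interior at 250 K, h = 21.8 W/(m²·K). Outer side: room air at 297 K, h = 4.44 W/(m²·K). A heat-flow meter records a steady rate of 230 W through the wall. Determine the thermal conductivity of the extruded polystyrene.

k ≈ 0.0258 W/(m·K)

Model the wall as resistances in series:
R_inner film = 1/(h_i·A) = 1/(21.8×16.5) = 0.00278 K/W
R_copper = L/(kA) = 0.0025/(392×16.5) = 3.865×10^-7 K/W
R_outer film = 1/(h_o·A) = 1/(4.44×16.5) = 0.01365 K/W
Sum of known resistances R_other = 0.01643 K/W
Total R = ΔT/Q = 47/230 = 0.2043 K/W
R_extruded polystyrene = R_total − R_other = 0.1879 K/W
k = L/(R·A) = 0.08/(0.1879×16.5)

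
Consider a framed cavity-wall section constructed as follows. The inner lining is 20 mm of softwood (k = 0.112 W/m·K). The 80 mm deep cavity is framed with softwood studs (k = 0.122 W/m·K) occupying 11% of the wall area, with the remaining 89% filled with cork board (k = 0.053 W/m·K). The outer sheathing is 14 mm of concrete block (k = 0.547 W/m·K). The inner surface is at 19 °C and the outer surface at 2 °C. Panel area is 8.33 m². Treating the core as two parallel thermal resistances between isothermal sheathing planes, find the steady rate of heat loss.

Q ≈ 92.9 W

Sheathing layers in series; stud and cavity paths in parallel between them.
R_inner = 0.02/(0.112×8.33) = 0.02144 K/W
R_stud  = 0.08/(0.122×0.11×8.33) = 0.7156 K/W
R_cav   = 0.08/(0.053×0.89×8.33) = 0.2036 K/W
1/R_core = 1/R_stud + 1/R_cav → R_core = 0.1585 K/W
R_outer = 0.014/(0.547×8.33) = 0.003073 K/W
R_total = 0.183 K/W
Q = ΔT/R_total = 17/0.183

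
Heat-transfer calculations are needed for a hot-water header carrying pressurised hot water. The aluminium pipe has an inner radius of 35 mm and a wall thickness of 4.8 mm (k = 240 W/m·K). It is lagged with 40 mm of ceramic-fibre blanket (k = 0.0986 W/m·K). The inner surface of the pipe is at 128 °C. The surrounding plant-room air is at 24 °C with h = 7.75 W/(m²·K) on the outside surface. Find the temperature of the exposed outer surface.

Per-layer cylindrical resistances, series-summed:
R_aluminium pipe wall = ln(39.8/35)/(2π×240×1) = 8.523×10^-5 K/W
R_ceramic-fibre blanket = ln(79.8/39.8)/(2π×0.0986×1) = 1.123 K/W
R_outer film = 1/(h_o·2πr_oL) = 1/(7.75×2π×0.0798×1) = 0.2573 K/W
R_total = 1.38 K/W
Q = ΔT/R_total = 104/1.38
Q = 75.3 W/m
T_interface = T_inner − Q·ΣR(inner→interface) = 128 − 75.3×1.123

T ≈ 43.4 °C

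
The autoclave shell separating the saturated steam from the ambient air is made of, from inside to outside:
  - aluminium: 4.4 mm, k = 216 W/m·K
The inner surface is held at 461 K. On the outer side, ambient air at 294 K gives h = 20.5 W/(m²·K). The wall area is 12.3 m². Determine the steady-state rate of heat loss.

Q ≈ 42100 W

Model the wall as resistances in series:
R_aluminium = L/(kA) = 0.0044/(216×12.3) = 1.656×10^-6 K/W
R_outer film = 1/(h_o·A) = 1/(20.5×12.3) = 0.003966 K/W
R_total = 0.003968 K/W
Q = ΔT / R_total = 167 / 0.003968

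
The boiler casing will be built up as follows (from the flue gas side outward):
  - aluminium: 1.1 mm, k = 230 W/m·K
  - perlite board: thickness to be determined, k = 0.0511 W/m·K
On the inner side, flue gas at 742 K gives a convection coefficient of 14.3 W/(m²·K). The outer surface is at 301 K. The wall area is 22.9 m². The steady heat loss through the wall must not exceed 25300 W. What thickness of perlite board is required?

L ≈ 16.8 mm

Series thermal resistances:
R_inner film = 1/(h_i·A) = 1/(14.3×22.9) = 0.003054 K/W
R_aluminium = L/(kA) = 0.0011/(230×22.9) = 2.088×10^-7 K/W
Sum of the known resistances R_other = 0.003054 K/W
Required total resistance R_tot = ΔT/Q_allow = 441/25300 = 0.01743 K/W
R_perlite board = R_tot − R_other = 0.01438 K/W
L = R·k·A = 0.01438×0.0511×22.9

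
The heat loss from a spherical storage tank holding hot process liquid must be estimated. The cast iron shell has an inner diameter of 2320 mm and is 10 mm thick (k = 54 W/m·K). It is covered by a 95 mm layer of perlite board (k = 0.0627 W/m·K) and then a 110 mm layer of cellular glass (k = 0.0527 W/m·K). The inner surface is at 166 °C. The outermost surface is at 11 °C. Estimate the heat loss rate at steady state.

Q ≈ 876 W

Radial (spherical) resistances in series:
R_cast iron shell = (1/1.16 − 1/1.17)/(4π×54) = 1.086×10^-5 K/W
R_perlite board = (1/1.17 − 1/1.265)/(4π×0.0627) = 0.08146 K/W
R_cellular glass = (1/1.265 − 1/1.375)/(4π×0.0527) = 0.09549 K/W
R_total = 0.177 K/W
Q = ΔT/R_total = 155/0.177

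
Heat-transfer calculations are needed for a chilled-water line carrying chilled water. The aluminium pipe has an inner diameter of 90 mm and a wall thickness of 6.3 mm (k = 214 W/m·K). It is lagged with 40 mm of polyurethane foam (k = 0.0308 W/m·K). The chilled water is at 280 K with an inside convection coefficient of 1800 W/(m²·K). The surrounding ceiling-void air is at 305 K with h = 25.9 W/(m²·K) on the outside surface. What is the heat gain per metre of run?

q′ ≈ 8.2 W/m

Per-layer cylindrical resistances, series-summed:
R_inner film = 1/(h_i·2πr₁L) = 1/(1800×2π×0.045×1) = 0.001965 K/W
R_aluminium pipe wall = ln(51.3/45)/(2π×214×1) = 9.745×10^-5 K/W
R_polyurethane foam = ln(91.3/51.3)/(2π×0.0308×1) = 2.979 K/W
R_outer film = 1/(h_o·2πr_oL) = 1/(25.9×2π×0.0913×1) = 0.06731 K/W
R_total = 3.048 K/W
Q = ΔT/R_total = 25/3.048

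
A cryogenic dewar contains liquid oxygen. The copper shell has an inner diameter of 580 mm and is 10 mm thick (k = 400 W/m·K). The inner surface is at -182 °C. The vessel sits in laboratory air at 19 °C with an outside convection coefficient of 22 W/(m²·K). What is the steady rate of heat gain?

Spherical conduction: R = (1/r_in − 1/r_out)/(4πk) per layer; series-sum.
R_copper shell = (1/0.29 − 1/0.3)/(4π×400) = 2.287×10^-5 K/W
R_outer film = 1/(h·4πr_o²) = 1/(22×4π×0.3²) = 0.04019 K/W
R_total = 0.04021 K/W
Q = ΔT/R_total = 201/0.04021

Q ≈ 5000 W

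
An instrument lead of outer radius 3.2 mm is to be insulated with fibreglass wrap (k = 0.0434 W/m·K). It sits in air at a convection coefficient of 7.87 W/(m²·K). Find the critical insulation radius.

For a cylinder r_cr = k/h = 0.0434/7.87
r_cr = 5.51 mm; since the bare radius (3.2 mm) is below r_cr, adding a thin layer of insulation will *increase* heat loss.

r_cr ≈ 5.51 mm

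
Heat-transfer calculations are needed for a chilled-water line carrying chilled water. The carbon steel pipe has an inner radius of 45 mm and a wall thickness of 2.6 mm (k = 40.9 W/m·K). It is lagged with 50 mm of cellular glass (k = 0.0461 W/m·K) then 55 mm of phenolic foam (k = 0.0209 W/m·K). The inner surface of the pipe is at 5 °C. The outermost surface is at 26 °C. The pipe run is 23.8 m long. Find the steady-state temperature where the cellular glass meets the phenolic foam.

Radial resistances (cylindrical: R_cond = ln(r_o/r_i)/(2πkL), R_conv = 1/(h·2πrL)):
R_carbon steel pipe wall = ln(47.6/45)/(2π×40.9×23.8) = 9.184×10^-6 K/W
R_cellular glass = ln(97.6/47.6)/(2π×0.0461×23.8) = 0.1042 K/W
R_phenolic foam = ln(152.6/97.6)/(2π×0.0209×23.8) = 0.143 K/W
R_total = 0.2472 K/W
Q = ΔT/R_total = 21/0.2472
Q = 85 W
T_interface = T_inner + Q·ΣR(inner→interface) = 5 + 85×0.1042

T ≈ 13.9 °C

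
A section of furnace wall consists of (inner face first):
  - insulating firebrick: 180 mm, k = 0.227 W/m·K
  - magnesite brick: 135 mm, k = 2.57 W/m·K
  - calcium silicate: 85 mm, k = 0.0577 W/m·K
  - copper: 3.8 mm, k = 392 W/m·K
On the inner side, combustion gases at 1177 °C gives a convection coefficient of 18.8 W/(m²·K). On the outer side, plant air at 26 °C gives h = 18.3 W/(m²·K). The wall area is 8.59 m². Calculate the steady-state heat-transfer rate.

Q ≈ 4070 W

Treating each layer as a thermal resistance in series:
R_inner film = 1/(h_i·A) = 1/(18.8×8.59) = 0.006192 K/W
R_insulating firebrick = L/(kA) = 0.18/(0.227×8.59) = 0.09231 K/W
R_magnesite brick = L/(kA) = 0.135/(2.57×8.59) = 0.006115 K/W
R_calcium silicate = L/(kA) = 0.085/(0.0577×8.59) = 0.1715 K/W
R_copper = L/(kA) = 0.0038/(392×8.59) = 1.129×10^-6 K/W
R_outer film = 1/(h_o·A) = 1/(18.3×8.59) = 0.006361 K/W
R_total = 0.2825 K/W
Q = ΔT / R_total = 1151 / 0.2825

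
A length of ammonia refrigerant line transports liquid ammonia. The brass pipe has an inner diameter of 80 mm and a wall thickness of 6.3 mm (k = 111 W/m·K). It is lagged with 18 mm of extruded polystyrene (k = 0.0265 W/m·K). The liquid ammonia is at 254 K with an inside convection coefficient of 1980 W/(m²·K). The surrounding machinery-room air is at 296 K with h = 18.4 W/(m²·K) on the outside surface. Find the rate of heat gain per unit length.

q′ ≈ 19.9 W/m

For a radial system each layer contributes R = ln(r_out/r_in)/(2πkL); films add R = 1/(hA).
R_inner film = 1/(h_i·2πr₁L) = 1/(1980×2π×0.04×1) = 0.00201 K/W
R_brass pipe wall = ln(46.3/40)/(2π×111×1) = 2.097×10^-4 K/W
R_extruded polystyrene = ln(64.3/46.3)/(2π×0.0265×1) = 1.972 K/W
R_outer film = 1/(h_o·2πr_oL) = 1/(18.4×2π×0.0643×1) = 0.1345 K/W
R_total = 2.109 K/W
Q = ΔT/R_total = 42/2.109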